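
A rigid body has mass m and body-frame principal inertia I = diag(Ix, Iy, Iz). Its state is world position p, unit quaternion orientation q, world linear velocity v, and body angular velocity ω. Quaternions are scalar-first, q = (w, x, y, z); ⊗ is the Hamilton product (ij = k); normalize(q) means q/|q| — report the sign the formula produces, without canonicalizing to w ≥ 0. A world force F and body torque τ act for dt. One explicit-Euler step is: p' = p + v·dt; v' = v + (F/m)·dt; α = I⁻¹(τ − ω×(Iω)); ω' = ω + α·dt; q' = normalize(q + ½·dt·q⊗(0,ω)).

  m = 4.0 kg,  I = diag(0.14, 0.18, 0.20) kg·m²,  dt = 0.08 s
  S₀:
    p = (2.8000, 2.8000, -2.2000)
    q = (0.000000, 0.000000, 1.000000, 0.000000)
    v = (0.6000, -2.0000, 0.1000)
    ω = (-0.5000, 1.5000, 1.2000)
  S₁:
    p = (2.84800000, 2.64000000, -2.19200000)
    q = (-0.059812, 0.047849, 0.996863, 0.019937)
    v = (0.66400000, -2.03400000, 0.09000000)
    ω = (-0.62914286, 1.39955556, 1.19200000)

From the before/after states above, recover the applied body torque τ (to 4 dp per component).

τ = (-0.1900, -0.1900, -0.0500)

Δω = ω₁−ω₀ = (-0.12914286, -0.10044444, -0.00800000)
gyro term ω₀×Iω₀ = (0.0360, 0.0360, -0.0300)
I·α + gyro = (-0.1900, -0.1900, -0.0500)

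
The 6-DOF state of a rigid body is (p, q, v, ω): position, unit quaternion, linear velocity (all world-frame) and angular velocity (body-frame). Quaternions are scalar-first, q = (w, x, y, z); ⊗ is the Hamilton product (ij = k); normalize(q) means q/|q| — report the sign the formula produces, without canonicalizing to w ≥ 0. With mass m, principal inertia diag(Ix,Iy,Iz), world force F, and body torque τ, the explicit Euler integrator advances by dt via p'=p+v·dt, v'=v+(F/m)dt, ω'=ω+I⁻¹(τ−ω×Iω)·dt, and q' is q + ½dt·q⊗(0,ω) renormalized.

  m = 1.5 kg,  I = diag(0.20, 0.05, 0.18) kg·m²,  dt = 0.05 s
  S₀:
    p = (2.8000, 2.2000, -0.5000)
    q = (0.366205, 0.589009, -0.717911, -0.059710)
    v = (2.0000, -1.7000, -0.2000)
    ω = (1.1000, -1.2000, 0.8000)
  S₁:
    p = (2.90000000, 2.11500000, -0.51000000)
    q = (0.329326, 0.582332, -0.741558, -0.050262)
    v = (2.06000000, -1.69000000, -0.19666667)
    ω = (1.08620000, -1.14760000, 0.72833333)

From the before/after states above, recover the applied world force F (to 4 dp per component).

F = (1.8000, 0.3000, 0.1000)

Δv = v₁−v₀ = (0.06000000, 0.01000000, 0.00333333)
m·(v₁−v₀)/dt = (1.8000, 0.3000, 0.1000)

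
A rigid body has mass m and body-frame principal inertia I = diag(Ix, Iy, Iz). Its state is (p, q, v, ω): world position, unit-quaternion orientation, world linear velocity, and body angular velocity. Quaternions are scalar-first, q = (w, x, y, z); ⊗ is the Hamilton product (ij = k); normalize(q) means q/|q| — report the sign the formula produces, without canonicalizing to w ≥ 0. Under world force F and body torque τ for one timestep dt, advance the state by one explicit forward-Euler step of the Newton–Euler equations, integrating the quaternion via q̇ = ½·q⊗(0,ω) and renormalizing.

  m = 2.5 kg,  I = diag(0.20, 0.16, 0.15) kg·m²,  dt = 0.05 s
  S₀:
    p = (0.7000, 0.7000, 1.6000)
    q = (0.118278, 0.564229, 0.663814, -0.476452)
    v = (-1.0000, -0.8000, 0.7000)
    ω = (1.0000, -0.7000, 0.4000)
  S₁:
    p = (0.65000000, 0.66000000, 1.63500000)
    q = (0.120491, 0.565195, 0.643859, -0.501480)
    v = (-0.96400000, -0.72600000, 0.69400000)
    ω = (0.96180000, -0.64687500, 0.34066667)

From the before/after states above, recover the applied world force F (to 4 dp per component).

F = (1.8000, 3.7000, -0.3000)

Δv = v₁−v₀ = (0.03600000, 0.07400000, -0.00600000)
F = m·Δv/dt = (1.8000, 3.7000, -0.3000)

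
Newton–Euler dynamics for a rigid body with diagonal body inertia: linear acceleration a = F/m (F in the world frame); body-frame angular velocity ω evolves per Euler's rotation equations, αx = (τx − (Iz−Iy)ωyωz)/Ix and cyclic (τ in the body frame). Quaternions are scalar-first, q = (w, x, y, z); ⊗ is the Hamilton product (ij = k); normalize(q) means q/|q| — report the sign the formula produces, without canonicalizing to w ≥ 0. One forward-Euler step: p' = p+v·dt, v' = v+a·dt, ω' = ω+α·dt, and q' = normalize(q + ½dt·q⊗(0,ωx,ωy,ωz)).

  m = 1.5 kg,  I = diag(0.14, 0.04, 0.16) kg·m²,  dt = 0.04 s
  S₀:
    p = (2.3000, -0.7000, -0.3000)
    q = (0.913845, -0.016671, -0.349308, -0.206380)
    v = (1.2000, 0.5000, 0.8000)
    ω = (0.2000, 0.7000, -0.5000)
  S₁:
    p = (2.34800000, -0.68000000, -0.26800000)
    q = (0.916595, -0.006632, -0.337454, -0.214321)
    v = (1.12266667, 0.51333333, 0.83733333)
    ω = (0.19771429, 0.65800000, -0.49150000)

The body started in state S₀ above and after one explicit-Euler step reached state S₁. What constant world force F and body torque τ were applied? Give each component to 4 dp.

rate change Δω = (-0.00228571, -0.04200000, 0.00850000)
τ = I·(Δω/dt) + ω₀×(Iω₀) = (-0.0500, -0.0400, 0.0200)
v₁ − v₀ = (-0.07733333, 0.01333333, 0.03733333)
F = m·Δv/dt = (-2.9000, 0.5000, 1.4000)

F = (-2.9000, 0.5000, 1.4000)
τ = (-0.0500, -0.0400, 0.0200)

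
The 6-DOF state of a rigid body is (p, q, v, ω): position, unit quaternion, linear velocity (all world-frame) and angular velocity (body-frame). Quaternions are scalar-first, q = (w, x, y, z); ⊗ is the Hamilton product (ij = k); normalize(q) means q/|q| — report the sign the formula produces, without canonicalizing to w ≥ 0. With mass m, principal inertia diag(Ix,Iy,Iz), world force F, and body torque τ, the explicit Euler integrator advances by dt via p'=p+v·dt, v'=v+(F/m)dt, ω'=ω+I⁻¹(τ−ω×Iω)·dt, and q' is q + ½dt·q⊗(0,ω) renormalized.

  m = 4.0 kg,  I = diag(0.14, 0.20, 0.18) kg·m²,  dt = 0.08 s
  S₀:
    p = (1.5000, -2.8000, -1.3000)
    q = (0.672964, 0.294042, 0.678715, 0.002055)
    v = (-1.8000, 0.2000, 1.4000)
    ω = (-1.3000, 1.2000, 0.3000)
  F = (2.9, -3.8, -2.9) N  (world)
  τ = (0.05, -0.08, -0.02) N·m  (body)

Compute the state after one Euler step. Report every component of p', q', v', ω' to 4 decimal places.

p' = (1.3560, -2.7840, -1.1880)
q' = (0.6540, 0.2664, 0.7056, 0.0594)
v' = (-1.7420, 0.1240, 1.3420)
ω' = (-1.2673, 1.1618, 0.3327)

(τ − ω×Iω)/I = (0.4086, -0.4780, 0.4089)
ω' = ω + α·dt = (-1.2673, 1.1618, 0.3327)
2q̇ = q⊗(0,ω) = (-0.4328199, -0.6737047, 0.7166727, 1.4370691)
q + ½dt·q⊗(0,ω), renormalized = (0.6540, 0.2664, 0.7056, 0.0594)
linear accel F/m = (0.7250, -0.9500, -0.7250)
new position p' = (1.3560, -2.7840, -1.1880)
v' = v + a·dt = (-1.7420, 0.1240, 1.3420)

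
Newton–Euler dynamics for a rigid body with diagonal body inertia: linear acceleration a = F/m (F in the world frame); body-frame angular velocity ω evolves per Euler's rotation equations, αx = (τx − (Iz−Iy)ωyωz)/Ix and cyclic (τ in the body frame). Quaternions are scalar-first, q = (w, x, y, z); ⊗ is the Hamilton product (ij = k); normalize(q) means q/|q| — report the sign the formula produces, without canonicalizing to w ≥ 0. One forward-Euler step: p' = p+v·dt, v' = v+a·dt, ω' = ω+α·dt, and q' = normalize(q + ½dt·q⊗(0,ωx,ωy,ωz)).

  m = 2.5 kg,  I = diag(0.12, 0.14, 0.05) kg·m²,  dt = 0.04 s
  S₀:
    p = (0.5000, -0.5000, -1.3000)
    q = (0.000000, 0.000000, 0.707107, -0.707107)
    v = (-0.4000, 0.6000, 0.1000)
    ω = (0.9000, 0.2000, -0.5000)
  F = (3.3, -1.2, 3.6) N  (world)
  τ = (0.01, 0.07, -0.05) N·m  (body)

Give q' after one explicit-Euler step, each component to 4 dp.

q' = (-0.0099, -0.0042, 0.6942, -0.7197)

Hamilton product q⊗(0,ω) = (-0.4949749, -0.2121321, -0.6363963, -0.6363963)
updated quaternion q' = (-0.0099, -0.0042, 0.6942, -0.7197)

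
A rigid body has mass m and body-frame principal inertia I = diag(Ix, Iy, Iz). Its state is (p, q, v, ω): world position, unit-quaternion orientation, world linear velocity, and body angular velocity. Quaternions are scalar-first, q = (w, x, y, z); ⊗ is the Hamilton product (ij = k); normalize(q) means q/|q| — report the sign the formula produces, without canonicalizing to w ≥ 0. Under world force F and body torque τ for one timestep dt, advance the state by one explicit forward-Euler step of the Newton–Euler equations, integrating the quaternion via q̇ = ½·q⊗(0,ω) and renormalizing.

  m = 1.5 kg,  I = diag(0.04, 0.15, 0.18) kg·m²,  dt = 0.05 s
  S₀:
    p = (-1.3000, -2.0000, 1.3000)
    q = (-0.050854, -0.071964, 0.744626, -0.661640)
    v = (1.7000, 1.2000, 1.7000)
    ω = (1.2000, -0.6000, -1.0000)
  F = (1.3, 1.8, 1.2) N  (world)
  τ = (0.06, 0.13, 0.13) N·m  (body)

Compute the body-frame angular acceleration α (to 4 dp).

α = (1.0500, -0.2533, 1.1622)

gyro term ω×Iω = (0.0180, 0.1680, -0.0792)
α = I⁻¹(τ − ω×Iω) = (1.0500, -0.2533, 1.1622)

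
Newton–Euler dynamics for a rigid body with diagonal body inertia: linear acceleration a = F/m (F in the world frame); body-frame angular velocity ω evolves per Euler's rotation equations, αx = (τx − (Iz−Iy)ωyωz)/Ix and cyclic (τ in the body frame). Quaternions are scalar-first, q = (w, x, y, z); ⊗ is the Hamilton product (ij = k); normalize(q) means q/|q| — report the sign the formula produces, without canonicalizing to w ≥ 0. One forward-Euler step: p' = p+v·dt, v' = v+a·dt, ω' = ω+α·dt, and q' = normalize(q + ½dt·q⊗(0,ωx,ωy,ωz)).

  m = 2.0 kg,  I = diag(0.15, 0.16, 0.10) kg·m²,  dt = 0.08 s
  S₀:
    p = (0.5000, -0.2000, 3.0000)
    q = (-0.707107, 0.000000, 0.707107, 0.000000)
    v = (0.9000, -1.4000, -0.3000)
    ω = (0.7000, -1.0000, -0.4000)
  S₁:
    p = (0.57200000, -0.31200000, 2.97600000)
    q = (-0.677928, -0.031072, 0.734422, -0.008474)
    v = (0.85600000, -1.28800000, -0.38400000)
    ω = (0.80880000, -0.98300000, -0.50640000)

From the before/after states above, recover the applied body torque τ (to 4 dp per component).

rate change Δω = (0.10880000, 0.01700000, -0.10640000)
I·α + gyro = (0.1800, 0.0200, -0.1400)

τ = (0.1800, 0.0200, -0.1400)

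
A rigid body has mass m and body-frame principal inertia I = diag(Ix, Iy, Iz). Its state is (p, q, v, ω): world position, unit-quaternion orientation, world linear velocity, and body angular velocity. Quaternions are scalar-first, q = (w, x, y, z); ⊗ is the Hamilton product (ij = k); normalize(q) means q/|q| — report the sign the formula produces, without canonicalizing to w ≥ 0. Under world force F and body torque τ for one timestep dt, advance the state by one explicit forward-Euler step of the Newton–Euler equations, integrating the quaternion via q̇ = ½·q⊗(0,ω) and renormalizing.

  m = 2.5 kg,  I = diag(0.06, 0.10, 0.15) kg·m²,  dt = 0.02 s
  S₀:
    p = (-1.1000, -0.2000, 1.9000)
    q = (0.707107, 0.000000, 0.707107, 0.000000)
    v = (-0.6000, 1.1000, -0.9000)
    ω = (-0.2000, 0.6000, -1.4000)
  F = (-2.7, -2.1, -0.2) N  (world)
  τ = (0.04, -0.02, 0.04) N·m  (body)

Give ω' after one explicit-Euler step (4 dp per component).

ω×(Iω) gyroscopic = (-0.0420, -0.0252, -0.0048)
α = I⁻¹(τ − ω×Iω) = (1.3667, 0.0520, 0.2987)
ω' = ω + α·dt = (-0.1727, 0.6010, -1.3940)

ω' = (-0.1727, 0.6010, -1.3940)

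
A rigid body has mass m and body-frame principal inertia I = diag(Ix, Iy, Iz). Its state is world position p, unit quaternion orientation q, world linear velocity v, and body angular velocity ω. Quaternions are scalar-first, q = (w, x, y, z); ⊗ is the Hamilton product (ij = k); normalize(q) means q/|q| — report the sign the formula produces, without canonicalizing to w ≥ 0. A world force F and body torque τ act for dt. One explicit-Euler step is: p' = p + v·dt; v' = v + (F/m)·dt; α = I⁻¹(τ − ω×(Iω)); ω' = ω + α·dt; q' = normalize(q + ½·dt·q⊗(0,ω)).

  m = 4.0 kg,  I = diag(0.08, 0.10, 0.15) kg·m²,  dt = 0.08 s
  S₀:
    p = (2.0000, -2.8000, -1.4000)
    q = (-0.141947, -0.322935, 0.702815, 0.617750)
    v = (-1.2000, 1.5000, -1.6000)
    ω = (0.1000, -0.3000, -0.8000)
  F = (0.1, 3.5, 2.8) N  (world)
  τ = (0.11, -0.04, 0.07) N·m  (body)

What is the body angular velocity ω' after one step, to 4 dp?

precession coupling ω×(Iω) = (0.0120, 0.0056, -0.0006)
(τ − ω×Iω)/I = (1.2250, -0.4560, 0.4707)
new body rate ω' = (0.1980, -0.3365, -0.7623)

ω' = (0.1980, -0.3365, -0.7623)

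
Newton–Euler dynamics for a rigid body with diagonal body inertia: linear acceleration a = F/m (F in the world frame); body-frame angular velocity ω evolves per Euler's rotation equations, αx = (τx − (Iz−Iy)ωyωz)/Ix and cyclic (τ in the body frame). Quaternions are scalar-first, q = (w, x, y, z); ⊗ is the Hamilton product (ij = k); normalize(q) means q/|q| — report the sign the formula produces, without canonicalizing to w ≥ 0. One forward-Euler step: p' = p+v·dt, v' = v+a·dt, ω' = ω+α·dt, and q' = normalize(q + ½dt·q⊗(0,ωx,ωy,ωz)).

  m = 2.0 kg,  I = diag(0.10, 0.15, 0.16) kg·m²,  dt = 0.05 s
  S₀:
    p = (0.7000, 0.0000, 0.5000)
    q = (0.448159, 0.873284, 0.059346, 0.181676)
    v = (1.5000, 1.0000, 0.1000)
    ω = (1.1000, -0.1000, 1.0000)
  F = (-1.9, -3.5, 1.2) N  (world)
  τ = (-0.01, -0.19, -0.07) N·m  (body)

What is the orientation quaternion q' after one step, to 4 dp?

2q̇ = q⊗(0,ω) = (-1.1363538, 0.5704885, -0.7182563, 0.2955500)
q' = normalize(q + ½dt·q⊗(0,ω)) = (0.4195, 0.8869, 0.0414, 0.1889)

q' = (0.4195, 0.8869, 0.0414, 0.1889)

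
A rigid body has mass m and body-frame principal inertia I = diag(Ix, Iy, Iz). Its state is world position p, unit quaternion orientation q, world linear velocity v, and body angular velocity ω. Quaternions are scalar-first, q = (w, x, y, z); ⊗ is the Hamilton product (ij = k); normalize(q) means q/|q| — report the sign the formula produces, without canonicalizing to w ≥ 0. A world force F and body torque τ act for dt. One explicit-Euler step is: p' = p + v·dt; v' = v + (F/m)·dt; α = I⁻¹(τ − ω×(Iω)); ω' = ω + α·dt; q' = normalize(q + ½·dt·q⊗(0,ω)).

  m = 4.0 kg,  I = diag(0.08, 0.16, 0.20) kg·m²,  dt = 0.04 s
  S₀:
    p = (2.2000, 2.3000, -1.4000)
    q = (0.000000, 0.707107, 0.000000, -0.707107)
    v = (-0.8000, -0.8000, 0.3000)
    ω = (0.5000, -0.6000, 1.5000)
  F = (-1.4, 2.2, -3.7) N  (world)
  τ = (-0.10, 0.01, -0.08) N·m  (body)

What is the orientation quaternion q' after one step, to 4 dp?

q' = (0.0141, 0.6982, -0.0283, -0.7152)

q⊗(0,ω) = (0.7071070, -0.4242642, -1.4142140, -0.4242642)
q' = normalize(q + ½dt·q⊗(0,ω)) = (0.0141, 0.6982, -0.0283, -0.7152)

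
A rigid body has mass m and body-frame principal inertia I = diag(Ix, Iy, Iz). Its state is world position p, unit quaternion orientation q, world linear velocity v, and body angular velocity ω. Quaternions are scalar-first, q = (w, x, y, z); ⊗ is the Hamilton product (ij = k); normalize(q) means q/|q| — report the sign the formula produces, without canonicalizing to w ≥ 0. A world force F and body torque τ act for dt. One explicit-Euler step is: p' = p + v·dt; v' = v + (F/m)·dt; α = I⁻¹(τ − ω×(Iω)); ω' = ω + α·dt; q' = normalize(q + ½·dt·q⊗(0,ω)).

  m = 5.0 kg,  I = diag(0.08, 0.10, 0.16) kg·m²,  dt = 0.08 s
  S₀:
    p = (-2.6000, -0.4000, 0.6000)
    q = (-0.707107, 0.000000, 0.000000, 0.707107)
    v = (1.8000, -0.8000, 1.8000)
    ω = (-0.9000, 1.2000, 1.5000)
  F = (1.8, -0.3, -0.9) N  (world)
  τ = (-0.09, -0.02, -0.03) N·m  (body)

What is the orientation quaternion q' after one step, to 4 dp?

q⊗(0,ω) = (-1.0606605, -0.2121321, -1.4849247, -1.0606605)
q' = normalize(q + ½dt·q⊗(0,ω)) = (-0.7468, -0.0085, -0.0592, 0.6623)

q' = (-0.7468, -0.0085, -0.0592, 0.6623)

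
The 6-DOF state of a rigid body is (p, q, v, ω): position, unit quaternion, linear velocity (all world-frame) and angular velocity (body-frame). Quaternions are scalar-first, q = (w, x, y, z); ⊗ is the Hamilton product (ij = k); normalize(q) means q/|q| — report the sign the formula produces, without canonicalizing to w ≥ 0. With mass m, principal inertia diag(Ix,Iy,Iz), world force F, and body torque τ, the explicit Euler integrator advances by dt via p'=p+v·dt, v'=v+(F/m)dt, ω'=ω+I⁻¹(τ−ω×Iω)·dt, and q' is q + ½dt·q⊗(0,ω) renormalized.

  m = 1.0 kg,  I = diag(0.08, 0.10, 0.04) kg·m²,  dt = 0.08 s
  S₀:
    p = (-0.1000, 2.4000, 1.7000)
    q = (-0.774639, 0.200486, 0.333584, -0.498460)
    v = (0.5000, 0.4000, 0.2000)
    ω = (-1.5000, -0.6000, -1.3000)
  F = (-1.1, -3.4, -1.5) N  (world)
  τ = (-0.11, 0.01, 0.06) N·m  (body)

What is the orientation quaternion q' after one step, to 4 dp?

2q̇ = q⊗(0,ω) = (-0.1471186, 0.4292233, 1.4731052, 1.3871151)
q + ½dt·q⊗(0,ω), renormalized = (-0.7779, 0.2169, 0.3912, -0.4415)

q' = (-0.7779, 0.2169, 0.3912, -0.4415)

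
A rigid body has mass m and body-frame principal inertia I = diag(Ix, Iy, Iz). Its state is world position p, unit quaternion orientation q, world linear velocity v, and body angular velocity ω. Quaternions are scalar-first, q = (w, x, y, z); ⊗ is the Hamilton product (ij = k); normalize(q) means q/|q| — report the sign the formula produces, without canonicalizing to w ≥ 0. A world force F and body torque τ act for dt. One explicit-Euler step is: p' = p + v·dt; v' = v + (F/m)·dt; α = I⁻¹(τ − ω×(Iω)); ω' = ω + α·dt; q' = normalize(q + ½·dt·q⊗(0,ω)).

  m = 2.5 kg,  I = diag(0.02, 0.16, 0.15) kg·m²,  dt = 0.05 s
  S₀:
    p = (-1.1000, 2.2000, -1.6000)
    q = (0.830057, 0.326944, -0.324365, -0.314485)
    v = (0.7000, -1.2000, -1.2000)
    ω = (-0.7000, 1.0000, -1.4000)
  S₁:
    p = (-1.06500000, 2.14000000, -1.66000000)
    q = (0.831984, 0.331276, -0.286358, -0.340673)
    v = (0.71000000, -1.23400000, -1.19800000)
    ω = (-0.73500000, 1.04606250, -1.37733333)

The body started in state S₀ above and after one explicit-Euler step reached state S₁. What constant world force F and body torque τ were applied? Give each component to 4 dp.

F = (0.5000, -1.7000, 0.1000)
τ = (0.0000, 0.0200, -0.0300)

ω₁ − ω₀ = (-0.03500000, 0.04606250, 0.02266667)
precession coupling = (0.0140, -0.1274, -0.0980)
τ = I·(Δω/dt) + ω₀×(Iω₀) = (0.0000, 0.0200, -0.0300)
velocity change Δv = (0.01000000, -0.03400000, 0.00200000)
m·(v₁−v₀)/dt = (0.5000, -1.7000, 0.1000)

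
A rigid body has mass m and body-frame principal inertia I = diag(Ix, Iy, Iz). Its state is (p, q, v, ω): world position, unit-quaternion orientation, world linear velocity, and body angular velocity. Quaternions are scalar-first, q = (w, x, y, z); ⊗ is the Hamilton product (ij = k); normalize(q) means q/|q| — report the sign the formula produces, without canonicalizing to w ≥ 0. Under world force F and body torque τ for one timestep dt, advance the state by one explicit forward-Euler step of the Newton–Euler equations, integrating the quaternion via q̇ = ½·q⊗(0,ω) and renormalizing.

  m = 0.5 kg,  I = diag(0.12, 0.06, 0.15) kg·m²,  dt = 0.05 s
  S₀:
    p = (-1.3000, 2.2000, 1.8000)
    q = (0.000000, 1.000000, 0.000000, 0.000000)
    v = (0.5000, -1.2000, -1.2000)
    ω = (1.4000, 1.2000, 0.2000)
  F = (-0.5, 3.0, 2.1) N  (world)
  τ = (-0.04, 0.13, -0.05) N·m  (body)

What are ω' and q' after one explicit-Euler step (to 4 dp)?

α = I⁻¹(τ − ω×Iω) = (-0.5133, 2.3067, 0.3387)
ω + α·dt = (1.3743, 1.3153, 0.2169)
Hamilton product q⊗(0,ω) = (-1.4000000, 0.0000000, -0.2000000, 1.2000000)
updated quaternion q' = (-0.0350, 0.9989, -0.0050, 0.0300)

ω' = (1.3743, 1.3153, 0.2169)
q' = (-0.0350, 0.9989, -0.0050, 0.0300)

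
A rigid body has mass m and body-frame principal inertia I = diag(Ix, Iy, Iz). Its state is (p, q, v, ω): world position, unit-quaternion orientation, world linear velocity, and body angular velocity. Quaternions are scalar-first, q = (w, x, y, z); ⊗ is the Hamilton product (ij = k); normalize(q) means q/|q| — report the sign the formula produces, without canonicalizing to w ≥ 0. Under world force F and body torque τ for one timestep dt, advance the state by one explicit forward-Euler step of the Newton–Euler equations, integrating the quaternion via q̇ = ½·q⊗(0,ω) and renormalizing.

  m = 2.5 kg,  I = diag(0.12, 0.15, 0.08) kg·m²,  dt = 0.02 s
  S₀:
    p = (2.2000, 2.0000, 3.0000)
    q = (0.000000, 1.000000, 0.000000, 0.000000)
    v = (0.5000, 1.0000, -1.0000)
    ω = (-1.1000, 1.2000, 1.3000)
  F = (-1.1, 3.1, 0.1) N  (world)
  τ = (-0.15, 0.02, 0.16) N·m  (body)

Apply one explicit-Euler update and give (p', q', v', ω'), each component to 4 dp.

linear accel F/m = (-0.4400, 1.2400, 0.0400)
p + v·dt = (2.2100, 2.0200, 2.9800)
v + (F/m)dt = (0.4912, 1.0248, -0.9992)
precession coupling ω×(Iω) = (-0.1092, -0.0572, -0.0396)
angular accel α = (-0.3400, 0.5147, 2.4950)
new body rate ω' = (-1.1068, 1.2103, 1.3499)
2q̇ = q⊗(0,ω) = (1.1000000, 0.0000000, -1.3000000, 1.2000000)
updated quaternion q' = (0.0110, 0.9998, -0.0130, 0.0120)

p' = (2.2100, 2.0200, 2.9800)
q' = (0.0110, 0.9998, -0.0130, 0.0120)
v' = (0.4912, 1.0248, -0.9992)
ω' = (-1.1068, 1.2103, 1.3499)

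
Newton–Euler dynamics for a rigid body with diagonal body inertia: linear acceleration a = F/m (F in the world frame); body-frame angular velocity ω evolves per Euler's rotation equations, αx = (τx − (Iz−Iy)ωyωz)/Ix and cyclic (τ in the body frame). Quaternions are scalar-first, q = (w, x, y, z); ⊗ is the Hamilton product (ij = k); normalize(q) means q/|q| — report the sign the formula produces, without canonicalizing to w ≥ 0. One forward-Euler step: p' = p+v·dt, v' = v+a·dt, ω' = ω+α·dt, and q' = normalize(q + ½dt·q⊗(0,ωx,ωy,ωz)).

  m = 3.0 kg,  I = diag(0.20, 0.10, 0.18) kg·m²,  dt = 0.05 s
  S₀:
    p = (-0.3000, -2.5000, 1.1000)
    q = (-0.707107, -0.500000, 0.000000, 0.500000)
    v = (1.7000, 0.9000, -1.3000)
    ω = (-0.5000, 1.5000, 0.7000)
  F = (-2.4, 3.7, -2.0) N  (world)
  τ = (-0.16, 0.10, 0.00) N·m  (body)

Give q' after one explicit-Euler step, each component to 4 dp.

q' = (-0.7214, -0.5094, -0.0240, 0.4684)

q⊗(0,ω) = (-0.6000000, -0.3964465, -0.9606605, -1.2449749)
q + ½dt·q⊗(0,ω), renormalized = (-0.7214, -0.5094, -0.0240, 0.4684)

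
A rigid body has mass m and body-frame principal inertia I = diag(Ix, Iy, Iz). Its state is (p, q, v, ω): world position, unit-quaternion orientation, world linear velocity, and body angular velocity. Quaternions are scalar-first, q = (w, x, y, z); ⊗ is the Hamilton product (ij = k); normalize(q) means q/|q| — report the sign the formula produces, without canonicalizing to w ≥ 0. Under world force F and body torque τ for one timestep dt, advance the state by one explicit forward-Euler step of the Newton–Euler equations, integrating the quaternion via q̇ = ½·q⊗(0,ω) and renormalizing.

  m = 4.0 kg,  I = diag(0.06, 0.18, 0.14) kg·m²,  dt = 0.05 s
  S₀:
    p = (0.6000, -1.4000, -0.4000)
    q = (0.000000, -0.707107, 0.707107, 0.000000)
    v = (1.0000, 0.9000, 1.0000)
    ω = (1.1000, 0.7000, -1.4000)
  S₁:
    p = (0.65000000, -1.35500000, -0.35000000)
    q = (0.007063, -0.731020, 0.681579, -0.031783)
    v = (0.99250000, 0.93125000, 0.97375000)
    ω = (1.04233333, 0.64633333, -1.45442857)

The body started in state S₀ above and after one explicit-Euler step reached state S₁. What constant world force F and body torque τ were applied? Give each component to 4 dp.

ω₁ − ω₀ = (-0.05766667, -0.05366667, -0.05442857)
applied torque τ = (-0.0300, -0.0700, -0.0600)
v₁ − v₀ = (-0.00750000, 0.03125000, -0.02625000)
F = m·Δv/dt = (-0.6000, 2.5000, -2.1000)

F = (-0.6000, 2.5000, -2.1000)
τ = (-0.0300, -0.0700, -0.0600)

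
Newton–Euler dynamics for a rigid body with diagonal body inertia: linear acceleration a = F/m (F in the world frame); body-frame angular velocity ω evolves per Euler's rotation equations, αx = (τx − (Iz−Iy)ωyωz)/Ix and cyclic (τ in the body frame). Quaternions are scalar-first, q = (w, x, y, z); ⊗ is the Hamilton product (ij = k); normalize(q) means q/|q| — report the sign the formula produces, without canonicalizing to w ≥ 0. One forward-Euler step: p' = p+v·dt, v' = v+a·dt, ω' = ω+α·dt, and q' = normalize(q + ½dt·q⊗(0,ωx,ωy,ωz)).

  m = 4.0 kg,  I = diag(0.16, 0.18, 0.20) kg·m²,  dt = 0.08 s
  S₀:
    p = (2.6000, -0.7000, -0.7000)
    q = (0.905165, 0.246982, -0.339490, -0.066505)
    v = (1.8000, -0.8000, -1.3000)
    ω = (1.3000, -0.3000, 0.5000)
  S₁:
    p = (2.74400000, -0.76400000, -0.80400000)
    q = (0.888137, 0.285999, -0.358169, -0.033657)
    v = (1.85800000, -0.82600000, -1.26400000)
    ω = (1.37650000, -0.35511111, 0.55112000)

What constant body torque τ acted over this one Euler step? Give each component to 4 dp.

rate change Δω = (0.07650000, -0.05511111, 0.05112000)
τ = I·(Δω/dt) + ω₀×(Iω₀) = (0.1500, -0.1500, 0.1200)

τ = (0.1500, -0.1500, 0.1200)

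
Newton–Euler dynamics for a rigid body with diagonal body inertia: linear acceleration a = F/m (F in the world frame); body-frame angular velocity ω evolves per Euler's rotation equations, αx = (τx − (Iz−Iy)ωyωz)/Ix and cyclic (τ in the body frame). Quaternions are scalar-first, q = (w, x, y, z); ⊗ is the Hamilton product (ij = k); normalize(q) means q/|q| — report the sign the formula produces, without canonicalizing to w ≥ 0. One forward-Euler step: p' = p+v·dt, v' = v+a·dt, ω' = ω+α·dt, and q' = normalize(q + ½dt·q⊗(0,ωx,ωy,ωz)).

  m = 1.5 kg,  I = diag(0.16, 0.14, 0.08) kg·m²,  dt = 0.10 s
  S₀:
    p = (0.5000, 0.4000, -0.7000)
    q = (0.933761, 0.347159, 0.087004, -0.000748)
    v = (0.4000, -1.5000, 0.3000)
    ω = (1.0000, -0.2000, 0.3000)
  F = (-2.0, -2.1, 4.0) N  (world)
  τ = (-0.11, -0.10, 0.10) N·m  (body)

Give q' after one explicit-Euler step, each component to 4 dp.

q' = (0.9160, 0.3946, 0.0723, 0.0054)

Hamilton product q⊗(0,ω) = (-0.3295338, 0.9597126, -0.2916479, 0.1236925)
updated quaternion q' = (0.9160, 0.3946, 0.0723, 0.0054)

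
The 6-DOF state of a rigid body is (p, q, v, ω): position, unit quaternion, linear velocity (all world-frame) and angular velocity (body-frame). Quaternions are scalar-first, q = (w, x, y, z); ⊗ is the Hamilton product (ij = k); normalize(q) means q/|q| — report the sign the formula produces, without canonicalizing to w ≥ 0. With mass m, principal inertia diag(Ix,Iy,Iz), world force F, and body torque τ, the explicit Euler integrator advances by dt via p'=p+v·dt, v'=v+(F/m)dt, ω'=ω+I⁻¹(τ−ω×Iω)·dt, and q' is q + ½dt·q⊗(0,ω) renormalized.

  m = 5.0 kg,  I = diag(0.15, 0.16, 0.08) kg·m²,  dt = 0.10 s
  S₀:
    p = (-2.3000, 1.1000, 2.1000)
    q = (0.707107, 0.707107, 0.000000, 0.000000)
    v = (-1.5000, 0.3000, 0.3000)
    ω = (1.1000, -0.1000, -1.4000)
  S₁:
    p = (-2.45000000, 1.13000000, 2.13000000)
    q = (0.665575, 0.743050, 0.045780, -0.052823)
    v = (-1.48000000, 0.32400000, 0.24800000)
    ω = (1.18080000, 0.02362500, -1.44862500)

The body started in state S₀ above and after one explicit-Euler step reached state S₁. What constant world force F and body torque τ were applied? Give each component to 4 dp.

F = (1.0000, 1.2000, -2.6000)
τ = (0.1100, 0.0900, -0.0400)

Δv = v₁−v₀ = (0.02000000, 0.02400000, -0.05200000)
F = m·Δv/dt = (1.0000, 1.2000, -2.6000)
Δω = ω₁−ω₀ = (0.08080000, 0.12362500, -0.04862500)
applied torque τ = (0.1100, 0.0900, -0.0400)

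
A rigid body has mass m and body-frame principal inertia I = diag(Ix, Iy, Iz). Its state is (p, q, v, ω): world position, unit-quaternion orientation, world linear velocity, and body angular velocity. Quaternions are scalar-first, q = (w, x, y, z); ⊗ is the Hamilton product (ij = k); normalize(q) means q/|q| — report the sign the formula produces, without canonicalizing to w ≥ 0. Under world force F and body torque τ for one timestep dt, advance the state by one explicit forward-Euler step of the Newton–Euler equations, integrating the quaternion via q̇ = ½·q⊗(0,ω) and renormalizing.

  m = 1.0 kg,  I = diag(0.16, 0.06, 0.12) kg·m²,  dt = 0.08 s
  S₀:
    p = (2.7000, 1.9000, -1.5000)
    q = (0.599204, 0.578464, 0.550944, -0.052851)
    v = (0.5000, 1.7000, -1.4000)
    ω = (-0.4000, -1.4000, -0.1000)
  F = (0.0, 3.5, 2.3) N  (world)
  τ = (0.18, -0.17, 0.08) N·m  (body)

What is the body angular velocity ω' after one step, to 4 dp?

gyro term ω×Iω = (0.0084, 0.0016, -0.0560)
angular accel α = (1.0725, -2.8600, 1.1333)
ω' = ω + α·dt = (-0.3142, -1.6288, -0.0093)

ω' = (-0.3142, -1.6288, -0.0093)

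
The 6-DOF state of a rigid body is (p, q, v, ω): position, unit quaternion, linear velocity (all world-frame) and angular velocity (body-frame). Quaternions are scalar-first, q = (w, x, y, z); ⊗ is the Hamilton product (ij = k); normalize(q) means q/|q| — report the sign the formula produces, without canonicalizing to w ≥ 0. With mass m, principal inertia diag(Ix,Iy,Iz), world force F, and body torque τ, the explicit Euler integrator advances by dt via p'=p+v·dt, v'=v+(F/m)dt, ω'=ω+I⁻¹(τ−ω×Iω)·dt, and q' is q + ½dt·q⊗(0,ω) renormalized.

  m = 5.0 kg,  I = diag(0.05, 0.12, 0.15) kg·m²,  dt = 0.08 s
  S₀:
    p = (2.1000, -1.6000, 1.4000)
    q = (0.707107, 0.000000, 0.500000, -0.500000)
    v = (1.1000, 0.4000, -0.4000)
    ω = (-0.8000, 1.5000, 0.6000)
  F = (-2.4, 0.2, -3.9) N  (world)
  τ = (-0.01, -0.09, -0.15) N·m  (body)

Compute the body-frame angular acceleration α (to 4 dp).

α = (-0.7400, -1.1500, -0.4400)

ω×(Iω) gyroscopic = (0.0270, 0.0480, -0.0840)
(τ − ω×Iω)/I = (-0.7400, -1.1500, -0.4400)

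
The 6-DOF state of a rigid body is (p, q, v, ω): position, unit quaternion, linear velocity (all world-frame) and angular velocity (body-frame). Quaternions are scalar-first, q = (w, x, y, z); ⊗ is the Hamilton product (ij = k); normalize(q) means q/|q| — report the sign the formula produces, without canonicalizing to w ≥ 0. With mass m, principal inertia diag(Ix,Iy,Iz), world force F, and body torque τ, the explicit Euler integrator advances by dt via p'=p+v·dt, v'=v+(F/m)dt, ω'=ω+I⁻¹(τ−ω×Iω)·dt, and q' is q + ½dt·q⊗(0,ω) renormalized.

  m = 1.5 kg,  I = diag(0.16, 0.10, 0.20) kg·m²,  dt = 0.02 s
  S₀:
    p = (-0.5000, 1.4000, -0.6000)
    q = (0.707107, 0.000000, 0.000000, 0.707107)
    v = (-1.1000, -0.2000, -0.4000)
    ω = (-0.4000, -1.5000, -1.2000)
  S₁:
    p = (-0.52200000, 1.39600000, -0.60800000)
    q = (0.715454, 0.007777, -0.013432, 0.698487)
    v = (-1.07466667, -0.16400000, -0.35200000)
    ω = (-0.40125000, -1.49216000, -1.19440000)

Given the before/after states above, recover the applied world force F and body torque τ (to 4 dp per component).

rate change Δω = (-0.00125000, 0.00784000, 0.00560000)
precession coupling = (0.1800, -0.0192, -0.0360)
τ = I·(Δω/dt) + ω₀×(Iω₀) = (0.1700, 0.0200, 0.0200)
velocity change Δv = (0.02533333, 0.03600000, 0.04800000)
m·(v₁−v₀)/dt = (1.9000, 2.7000, 3.6000)

F = (1.9000, 2.7000, 3.6000)
τ = (0.1700, 0.0200, 0.0200)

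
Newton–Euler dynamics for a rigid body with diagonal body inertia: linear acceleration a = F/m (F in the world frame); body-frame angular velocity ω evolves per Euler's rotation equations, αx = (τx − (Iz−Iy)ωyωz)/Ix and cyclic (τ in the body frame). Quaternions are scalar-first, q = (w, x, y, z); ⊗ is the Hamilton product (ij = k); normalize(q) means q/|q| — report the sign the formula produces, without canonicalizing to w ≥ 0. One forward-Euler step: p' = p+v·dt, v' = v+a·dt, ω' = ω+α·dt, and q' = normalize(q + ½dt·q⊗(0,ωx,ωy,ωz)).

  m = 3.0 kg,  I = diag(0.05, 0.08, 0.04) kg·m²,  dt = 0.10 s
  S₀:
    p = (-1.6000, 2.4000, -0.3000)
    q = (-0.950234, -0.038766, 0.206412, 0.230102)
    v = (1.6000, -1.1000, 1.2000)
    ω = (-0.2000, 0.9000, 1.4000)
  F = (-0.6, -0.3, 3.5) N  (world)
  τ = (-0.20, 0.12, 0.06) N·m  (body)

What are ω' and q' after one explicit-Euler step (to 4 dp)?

ω' = (-0.4992, 1.0535, 1.5635)
q' = (-0.9726, -0.0251, 0.1635, 0.1633)

ω×(Iω) gyroscopic = (-0.0504, -0.0028, -0.0054)
angular accel α = (-2.9920, 1.5350, 1.6350)
new body rate ω' = (-0.4992, 1.0535, 1.5635)
Hamilton product q⊗(0,ω) = (-0.5156668, 0.2719318, -0.8469586, -1.3239346)
q' = normalize(q + ½dt·q⊗(0,ω)) = (-0.9726, -0.0251, 0.1635, 0.1633)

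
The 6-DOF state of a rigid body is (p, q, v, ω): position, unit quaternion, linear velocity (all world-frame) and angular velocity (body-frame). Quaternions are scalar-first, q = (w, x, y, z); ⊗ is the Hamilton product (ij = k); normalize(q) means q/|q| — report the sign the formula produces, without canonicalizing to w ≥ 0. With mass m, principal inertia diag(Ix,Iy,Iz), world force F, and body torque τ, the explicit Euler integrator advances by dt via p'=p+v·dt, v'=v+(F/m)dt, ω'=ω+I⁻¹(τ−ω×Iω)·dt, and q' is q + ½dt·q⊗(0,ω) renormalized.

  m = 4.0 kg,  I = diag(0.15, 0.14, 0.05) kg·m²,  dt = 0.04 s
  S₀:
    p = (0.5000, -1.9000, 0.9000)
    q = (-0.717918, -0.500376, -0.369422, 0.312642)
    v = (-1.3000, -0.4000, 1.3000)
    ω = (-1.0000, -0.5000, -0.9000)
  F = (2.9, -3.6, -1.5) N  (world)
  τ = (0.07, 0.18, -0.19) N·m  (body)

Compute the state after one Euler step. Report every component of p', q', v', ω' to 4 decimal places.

precession coupling ω×(Iω) = (-0.0405, 0.0900, -0.0050)
angular accel α = (0.7367, 0.6429, -3.7000)
ω' = ω + α·dt = (-0.9705, -0.4743, -1.0480)
2q̇ = q⊗(0,ω) = (-0.4037092, 1.2067188, -0.4040214, 0.5268922)
q' = normalize(q + ½dt·q⊗(0,ω)) = (-0.7257, -0.4760, -0.3773, 0.3230)
new position p' = (0.4480, -1.9160, 0.9520)
v + (F/m)dt = (-1.2710, -0.4360, 1.2850)

p' = (0.4480, -1.9160, 0.9520)
q' = (-0.7257, -0.4760, -0.3773, 0.3230)
v' = (-1.2710, -0.4360, 1.2850)
ω' = (-0.9705, -0.4743, -1.0480)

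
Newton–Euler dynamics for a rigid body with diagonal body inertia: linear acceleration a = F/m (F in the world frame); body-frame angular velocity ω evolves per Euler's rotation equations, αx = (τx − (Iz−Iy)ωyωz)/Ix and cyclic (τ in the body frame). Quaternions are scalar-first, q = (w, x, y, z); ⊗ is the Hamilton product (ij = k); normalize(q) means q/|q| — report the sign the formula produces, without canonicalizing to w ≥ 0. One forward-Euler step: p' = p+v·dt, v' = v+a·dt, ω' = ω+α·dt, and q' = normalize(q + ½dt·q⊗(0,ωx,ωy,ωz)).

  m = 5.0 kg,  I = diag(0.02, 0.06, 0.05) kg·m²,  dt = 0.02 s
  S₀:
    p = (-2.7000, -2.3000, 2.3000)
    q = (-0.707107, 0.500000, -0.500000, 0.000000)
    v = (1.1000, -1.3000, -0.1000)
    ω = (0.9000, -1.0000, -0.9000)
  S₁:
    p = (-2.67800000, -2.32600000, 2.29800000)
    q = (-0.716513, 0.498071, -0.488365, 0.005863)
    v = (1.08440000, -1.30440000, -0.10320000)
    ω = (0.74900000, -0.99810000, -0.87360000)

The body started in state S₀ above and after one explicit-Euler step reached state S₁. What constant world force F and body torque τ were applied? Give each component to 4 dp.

Δv = v₁−v₀ = (-0.01560000, -0.00440000, -0.00320000)
m·(v₁−v₀)/dt = (-3.9000, -1.1000, -0.8000)
ω₁ − ω₀ = (-0.15100000, 0.00190000, 0.02640000)
gyro term ω₀×Iω₀ = (-0.0090, 0.0243, -0.0360)
τ = I·(Δω/dt) + ω₀×(Iω₀) = (-0.1600, 0.0300, 0.0300)

F = (-3.9000, -1.1000, -0.8000)
τ = (-0.1600, 0.0300, 0.0300)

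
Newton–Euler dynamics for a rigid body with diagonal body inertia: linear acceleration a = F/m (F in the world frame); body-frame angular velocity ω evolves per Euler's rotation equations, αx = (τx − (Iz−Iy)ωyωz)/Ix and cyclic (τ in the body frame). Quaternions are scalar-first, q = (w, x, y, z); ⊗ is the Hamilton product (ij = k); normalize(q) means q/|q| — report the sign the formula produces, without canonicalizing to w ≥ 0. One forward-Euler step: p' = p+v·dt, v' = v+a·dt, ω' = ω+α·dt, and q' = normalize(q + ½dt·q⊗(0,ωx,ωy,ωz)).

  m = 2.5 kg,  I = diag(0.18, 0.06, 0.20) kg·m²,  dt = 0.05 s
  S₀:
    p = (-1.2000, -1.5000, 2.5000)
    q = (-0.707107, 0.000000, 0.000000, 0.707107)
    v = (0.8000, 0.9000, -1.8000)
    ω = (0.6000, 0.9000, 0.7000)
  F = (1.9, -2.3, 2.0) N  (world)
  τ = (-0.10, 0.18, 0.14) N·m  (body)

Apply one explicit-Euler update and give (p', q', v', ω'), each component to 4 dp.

ω×(Iω) gyroscopic = (0.0882, -0.0084, -0.0648)
α = I⁻¹(τ − ω×Iω) = (-1.0456, 3.1400, 1.0240)
ω' = ω + α·dt = (0.5477, 1.0570, 0.7512)
2q̇ = q⊗(0,ω) = (-0.4949749, -1.0606605, -0.2121321, -0.4949749)
q' = normalize(q + ½dt·q⊗(0,ω)) = (-0.7191, -0.0265, -0.0053, 0.6944)
linear accel F/m = (0.7600, -0.9200, 0.8000)
p + v·dt = (-1.1600, -1.4550, 2.4100)
v' = v + a·dt = (0.8380, 0.8540, -1.7600)

p' = (-1.1600, -1.4550, 2.4100)
q' = (-0.7191, -0.0265, -0.0053, 0.6944)
v' = (0.8380, 0.8540, -1.7600)
ω' = (0.5477, 1.0570, 0.7512)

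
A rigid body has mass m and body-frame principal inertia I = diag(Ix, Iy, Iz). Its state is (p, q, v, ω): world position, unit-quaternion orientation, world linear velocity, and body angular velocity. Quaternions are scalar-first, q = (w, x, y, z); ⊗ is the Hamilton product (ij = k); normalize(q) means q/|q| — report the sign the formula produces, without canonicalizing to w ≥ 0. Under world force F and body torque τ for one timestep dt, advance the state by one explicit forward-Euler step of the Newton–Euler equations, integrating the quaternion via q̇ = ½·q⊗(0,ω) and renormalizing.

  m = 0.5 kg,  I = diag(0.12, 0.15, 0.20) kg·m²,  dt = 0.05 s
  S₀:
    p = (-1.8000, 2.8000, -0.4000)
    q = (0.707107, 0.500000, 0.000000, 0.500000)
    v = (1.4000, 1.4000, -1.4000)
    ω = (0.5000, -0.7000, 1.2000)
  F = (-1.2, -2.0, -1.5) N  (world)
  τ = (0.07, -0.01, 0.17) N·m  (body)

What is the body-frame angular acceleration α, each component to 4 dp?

α = (0.9333, 0.2533, 0.9025)

ω×(Iω) gyroscopic = (-0.0420, -0.0480, -0.0105)
α = I⁻¹(τ − ω×Iω) = (0.9333, 0.2533, 0.9025)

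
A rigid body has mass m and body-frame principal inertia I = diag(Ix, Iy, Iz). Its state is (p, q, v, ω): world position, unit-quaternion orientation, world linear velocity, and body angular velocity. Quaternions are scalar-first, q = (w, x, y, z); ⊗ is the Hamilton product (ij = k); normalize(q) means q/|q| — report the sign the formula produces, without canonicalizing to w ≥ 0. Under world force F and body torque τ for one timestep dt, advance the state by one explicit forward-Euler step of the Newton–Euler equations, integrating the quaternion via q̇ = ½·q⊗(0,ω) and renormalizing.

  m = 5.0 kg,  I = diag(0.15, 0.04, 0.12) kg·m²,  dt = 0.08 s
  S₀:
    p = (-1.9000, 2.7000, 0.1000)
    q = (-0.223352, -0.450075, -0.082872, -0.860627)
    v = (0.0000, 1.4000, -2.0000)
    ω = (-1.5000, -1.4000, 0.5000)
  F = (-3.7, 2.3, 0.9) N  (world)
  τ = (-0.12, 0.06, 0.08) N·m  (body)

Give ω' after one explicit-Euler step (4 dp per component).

ω' = (-1.5341, -1.2350, 0.7073)

gyro term ω×Iω = (-0.0560, -0.0225, -0.2310)
angular accel α = (-0.4267, 2.0625, 2.5917)
new body rate ω' = (-1.5341, -1.2350, 0.7073)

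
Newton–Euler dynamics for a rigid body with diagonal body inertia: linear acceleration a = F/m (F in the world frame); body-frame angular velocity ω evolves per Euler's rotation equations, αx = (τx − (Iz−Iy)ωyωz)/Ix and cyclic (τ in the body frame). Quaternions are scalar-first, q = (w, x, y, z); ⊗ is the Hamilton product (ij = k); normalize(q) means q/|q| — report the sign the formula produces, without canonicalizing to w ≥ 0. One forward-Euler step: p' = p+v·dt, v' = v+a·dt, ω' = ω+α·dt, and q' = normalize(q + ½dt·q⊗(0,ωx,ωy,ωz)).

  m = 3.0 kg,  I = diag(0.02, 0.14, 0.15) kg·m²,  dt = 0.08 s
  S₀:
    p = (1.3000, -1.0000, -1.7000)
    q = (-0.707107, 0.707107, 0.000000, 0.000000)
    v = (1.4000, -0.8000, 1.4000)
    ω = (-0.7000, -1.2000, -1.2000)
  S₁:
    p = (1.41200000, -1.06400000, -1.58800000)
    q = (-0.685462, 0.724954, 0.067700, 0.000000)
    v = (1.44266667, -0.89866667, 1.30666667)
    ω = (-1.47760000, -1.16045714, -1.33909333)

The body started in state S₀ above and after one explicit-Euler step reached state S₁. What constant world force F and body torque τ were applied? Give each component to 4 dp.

F = (1.6000, -3.7000, -3.5000)
τ = (-0.1800, -0.0400, -0.1600)

Δω = ω₁−ω₀ = (-0.77760000, 0.03954286, -0.13909333)
I·α + gyro = (-0.1800, -0.0400, -0.1600)
velocity change Δv = (0.04266667, -0.09866667, -0.09333333)
m·(v₁−v₀)/dt = (1.6000, -3.7000, -3.5000)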